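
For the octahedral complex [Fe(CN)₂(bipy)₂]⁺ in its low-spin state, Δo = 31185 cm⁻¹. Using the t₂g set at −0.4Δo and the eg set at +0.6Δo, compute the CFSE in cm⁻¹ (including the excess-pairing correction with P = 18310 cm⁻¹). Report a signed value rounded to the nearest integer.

Ligand charges: 2×(-1) from CN⁻ and 2×(+0) from bipy sum to -2; with overall charge +1, Fe is +3.
Fe is in group 8, so Fe³⁺ is d⁵ (8 − 3 = 5).
Electron filling gives t₂g⁵ eg⁰.
CFSE(orbital) = 5×(-0.4Δo) + 0×(0.6Δo) = -2.0Δo; with Δo = 31185 cm⁻¹ that is -62370 cm⁻¹.
Pairing penalty: 2 pairs vs 0 in the high-spin reference → 2 extra × P = 36620 cm⁻¹.
Overall CFSE = -62370 + 36620 = -25750 cm⁻¹.

-25750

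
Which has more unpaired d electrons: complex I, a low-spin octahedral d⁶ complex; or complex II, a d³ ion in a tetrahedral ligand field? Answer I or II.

II

I: t2g^6 e_g^0 → 0 unpaired.
II: Tetrahedral fields are weak (Δₜ ≈ 4/9 Δₒ), so electrons fill high-spin; e^2 t2^1 → 3 unpaired.
So II has more unpaired electrons.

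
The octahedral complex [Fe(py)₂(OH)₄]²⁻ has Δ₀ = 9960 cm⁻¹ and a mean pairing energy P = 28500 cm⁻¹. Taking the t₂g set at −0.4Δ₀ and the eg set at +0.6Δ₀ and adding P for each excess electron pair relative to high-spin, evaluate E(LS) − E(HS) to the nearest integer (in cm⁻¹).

Ligand charges: 2×(+0) from py and 4×(-1) from OH⁻ sum to -4; with overall charge -2, Fe is +2.
Fe sits in group 8; removing 2 electrons leaves Fe²⁺ with 8 − 2 = 6 d electrons.
High-spin: t₂g⁴ eg², CFSE = -0.4Δ₀ = -3984 cm⁻¹.
For low-spin the configuration is t₂g⁶ eg⁰: orbital energy -2.4 × 9960 = -23904 cm⁻¹, and 2 additional pairs relative to high-spin add 57000 cm⁻¹, giving 33096 cm⁻¹.
Thus E(LS) − E(HS) = 37080 cm⁻¹.

37080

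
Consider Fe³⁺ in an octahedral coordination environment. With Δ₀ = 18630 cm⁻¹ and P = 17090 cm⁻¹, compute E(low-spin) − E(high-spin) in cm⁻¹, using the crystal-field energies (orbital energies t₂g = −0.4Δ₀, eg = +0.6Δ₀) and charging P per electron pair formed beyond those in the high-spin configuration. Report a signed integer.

Fe³⁺: group 8, so d-count = 8 − 3 = 5.
In the high-spin limit (t₂g³ eg²) the orbital term is 0.0Δ₀ = 0 cm⁻¹, with no excess pairing.
Low-spin t₂g⁵ eg⁰ gives -2.0Δ₀ = -37260 cm⁻¹, but forming 2 extra pairs costs 2P = 34180 cm⁻¹, so E(LS) = -37260 + 34180 = -3080 cm⁻¹.
The difference is -3080 − (0) = -3080 cm⁻¹, so low-spin lies lower.

-3080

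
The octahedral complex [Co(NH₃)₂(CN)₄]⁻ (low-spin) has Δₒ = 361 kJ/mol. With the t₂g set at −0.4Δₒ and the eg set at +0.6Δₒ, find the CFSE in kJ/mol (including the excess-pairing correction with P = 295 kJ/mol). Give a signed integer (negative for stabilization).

Ligand charges: 2×(+0) from NH₃ and 4×(-1) from CN⁻ sum to -4; with overall charge -1, Co is +3.
Co³⁺: group 9, so d-count = 9 − 3 = 6.
The d⁶ electrons fill as t₂g⁶ eg⁰.
The orbital stabilization is -2.4Δₒ = -2.4 × 361 = -866 kJ/mol.
Relative to high-spin t₂g⁴ eg² (1 paired), the low-spin configuration has 2 additional pairs, contributing +2 × 295 = +590 kJ/mol.
Combining: -866 + 590 = -276 kJ/mol.

-276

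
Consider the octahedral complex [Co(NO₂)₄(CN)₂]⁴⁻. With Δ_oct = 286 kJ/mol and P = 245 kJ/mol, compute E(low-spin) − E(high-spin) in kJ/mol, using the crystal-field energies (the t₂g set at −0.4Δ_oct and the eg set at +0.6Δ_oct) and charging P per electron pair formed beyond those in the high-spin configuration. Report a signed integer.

Ligand charges: 4×(-1) from NO₂⁻ and 2×(-1) from CN⁻ sum to -6; with overall charge -4, Co is +2.
Co sits in group 9; removing 2 electrons leaves Co²⁺ with 9 − 2 = 7 d electrons.
High-spin: t₂g⁵ eg², CFSE = -0.8Δ_oct = -229 kJ/mol.
Low-spin: t₂g⁶ eg¹, orbital CFSE = -1.8Δ_oct = -515 kJ/mol; plus 1 excess pair × P = +245 kJ/mol; total -270 kJ/mol.
E(LS) − E(HS) = -270 − (-229) = -41 kJ/mol.

-41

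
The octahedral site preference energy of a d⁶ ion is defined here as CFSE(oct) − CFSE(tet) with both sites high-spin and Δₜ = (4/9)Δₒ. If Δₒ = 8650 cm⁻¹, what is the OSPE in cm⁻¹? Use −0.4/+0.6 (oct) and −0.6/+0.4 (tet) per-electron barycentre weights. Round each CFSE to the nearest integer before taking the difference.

-1153

Octahedral high-spin t₂g⁴ eg²: CFSE = -0.4 × 8650 = -3460 cm⁻¹.
Tetrahedral e³ t₂³ gives -0.6Δₜ = -0.6 × (4/9) × 8650 = -2307 cm⁻¹.
Subtracting, OSPE = -3460 − (-2307) = -1153 cm⁻¹.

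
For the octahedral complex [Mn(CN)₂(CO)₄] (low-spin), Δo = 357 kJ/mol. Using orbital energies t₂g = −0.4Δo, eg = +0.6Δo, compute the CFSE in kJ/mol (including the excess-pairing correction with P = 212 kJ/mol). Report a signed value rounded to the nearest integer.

-290

Ligand charges: 2×(-1) from CN⁻ and 4×(+0) from CO sum to -2; with overall charge +0, Mn is +2.
Mn is in group 7, so Mn²⁺ is d⁵ (7 − 2 = 5).
Configuration: t₂g⁵ eg⁰.
CFSE(orbital) = 5×(-0.4Δo) + 0×(0.6Δo) = -2.0Δo; with Δo = 357 kJ/mol that is -714 kJ/mol.
Pairing penalty: 2 pairs vs 0 in the high-spin reference → 2 extra × P = 424 kJ/mol.
Combining: -714 + 424 = -290 kJ/mol.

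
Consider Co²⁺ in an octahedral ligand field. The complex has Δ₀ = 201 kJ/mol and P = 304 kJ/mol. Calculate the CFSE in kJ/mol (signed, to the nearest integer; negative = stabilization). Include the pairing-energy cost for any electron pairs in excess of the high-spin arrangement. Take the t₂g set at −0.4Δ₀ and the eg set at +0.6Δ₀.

-161

Co is in group 9, so Co²⁺ is d⁷ (9 − 2 = 7).
Here Δ₀ < P (201 < 304), so the high-spin state is favoured.
Filling d⁷ accordingly: t₂g⁵ eg².
Orbital CFSE = -0.8Δ₀ = -0.8 × 201 = -161 kJ/mol.
High-spin has no excess pairs, so no pairing correction applies.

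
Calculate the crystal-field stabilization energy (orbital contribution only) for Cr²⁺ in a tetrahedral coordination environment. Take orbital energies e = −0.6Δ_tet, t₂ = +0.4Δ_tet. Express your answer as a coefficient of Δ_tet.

Cr sits in group 6; removing 2 electrons leaves Cr²⁺ with 6 − 2 = 4 d electrons.
With tetrahedral geometry the complex is necessarily high-spin.
Configuration: e² t₂².
CFSE = 2(-0.6Δ_tet) + 2(0.4Δ_tet) = -1.2Δ_tet + 0.8Δ_tet = -0.4Δ_tet.

-0.4 Δ_tet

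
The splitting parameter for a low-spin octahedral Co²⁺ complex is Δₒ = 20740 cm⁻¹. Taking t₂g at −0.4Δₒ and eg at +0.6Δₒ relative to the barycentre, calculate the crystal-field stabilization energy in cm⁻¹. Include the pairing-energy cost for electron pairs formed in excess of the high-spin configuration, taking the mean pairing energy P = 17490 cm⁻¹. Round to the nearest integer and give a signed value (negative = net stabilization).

-19842

Co is in group 9, so Co²⁺ is d⁷ (9 − 2 = 7).
Electron filling gives t₂g⁶ eg¹.
The orbital stabilization is -1.8Δₒ = -1.8 × 20740 = -37332 cm⁻¹.
Pairing penalty: 3 pairs vs 2 in the high-spin reference → 1 extra × P = 17490 cm⁻¹.
Overall CFSE = -37332 + 17490 = -19842 cm⁻¹.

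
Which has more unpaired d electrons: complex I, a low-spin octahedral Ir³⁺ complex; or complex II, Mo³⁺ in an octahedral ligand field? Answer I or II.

II

I: Ir sits in group 9; removing 3 electrons leaves Ir³⁺ with 9 − 3 = 6 d electrons; t2g^6 e_g^0 → 0 unpaired.
II: Mo³⁺: group 6, so d-count = 6 − 3 = 3; t2g^3 e_g^0 → 3 unpaired.
So II has more unpaired electrons.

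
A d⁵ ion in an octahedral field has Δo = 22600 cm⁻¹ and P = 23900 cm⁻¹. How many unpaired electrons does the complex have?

5

Here Δo < P (22600 < 23900), so the high-spin state is favoured.
Configuration: t2g^3 e_g^2.
Unpaired electrons: 5.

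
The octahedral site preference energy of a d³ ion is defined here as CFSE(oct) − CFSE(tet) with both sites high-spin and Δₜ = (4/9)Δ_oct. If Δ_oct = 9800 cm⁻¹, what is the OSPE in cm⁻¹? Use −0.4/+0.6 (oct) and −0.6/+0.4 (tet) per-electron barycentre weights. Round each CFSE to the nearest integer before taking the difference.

In an octahedral site d³ (HS) is t2g^3 e_g^0, giving CFSE(oct) = -1.2Δ_oct = -11760 cm⁻¹.
Tetrahedral: e^2 t2^1, CFSE = 2(−0.6) + 1(+0.4) = -0.8Δₜ = -0.8 × (4/9) × 9800 = -3484 cm⁻¹.
OSPE = -11760 − (-3484) = -8276 cm⁻¹.

-8276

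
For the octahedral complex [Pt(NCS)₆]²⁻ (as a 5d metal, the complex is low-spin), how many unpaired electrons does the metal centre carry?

Each NCS⁻ contributes -1; 6 × (-1) = -6. With overall charge -2, Pt is in the +4 oxidation state.
Group 10 minus oxidation state +4 gives a d⁶ configuration for Pt⁴⁺.
Configuration: t₂g⁶ eg⁰, giving 0 unpaired electrons.

0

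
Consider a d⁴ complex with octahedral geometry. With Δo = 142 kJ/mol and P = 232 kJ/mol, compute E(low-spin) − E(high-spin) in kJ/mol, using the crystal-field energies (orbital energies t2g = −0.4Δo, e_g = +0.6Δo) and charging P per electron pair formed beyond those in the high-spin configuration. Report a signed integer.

In the high-spin limit (t2g^3 e_g^1) the orbital term is -0.6Δo = -85 kJ/mol, with no excess pairing.
For low-spin the configuration is t2g^4 e_g^0: orbital energy -1.6 × 142 = -227 kJ/mol, and 1 additional pair relative to high-spin adds 232 kJ/mol, giving 5 kJ/mol.
E(LS) − E(HS) = 5 − (-85) = 90 kJ/mol.

90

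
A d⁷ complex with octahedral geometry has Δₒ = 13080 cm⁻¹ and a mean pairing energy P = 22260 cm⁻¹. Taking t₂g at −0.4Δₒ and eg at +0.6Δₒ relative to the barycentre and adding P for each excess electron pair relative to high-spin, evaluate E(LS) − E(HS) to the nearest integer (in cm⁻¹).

9180

High-spin d⁷ fills as t₂g⁵ eg² with CFSE 5(−0.4) + 2(+0.6) = -0.8Δₒ = -10464 cm⁻¹.
Low-spin: t₂g⁶ eg¹, orbital CFSE = -1.8Δₒ = -23544 cm⁻¹; plus 1 excess pair × P = +22260 cm⁻¹; total -1284 cm⁻¹.
Thus E(LS) − E(HS) = 9180 cm⁻¹.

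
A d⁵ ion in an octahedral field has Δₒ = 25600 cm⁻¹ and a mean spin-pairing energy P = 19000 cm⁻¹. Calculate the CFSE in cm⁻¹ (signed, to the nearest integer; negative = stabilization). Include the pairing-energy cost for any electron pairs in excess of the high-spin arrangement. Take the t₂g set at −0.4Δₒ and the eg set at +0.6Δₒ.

With Δₒ > P the complex is low-spin.
Filling d⁵ accordingly: t₂g⁵ eg⁰.
Orbital CFSE = -2.0Δₒ = -2.0 × 25600 = -51200 cm⁻¹.
Excess pairs vs high-spin: 2 − 0 = 2; pairing cost = +38000 cm⁻¹.
Net CFSE = -51200 + 38000 = -13200 cm⁻¹.

-13200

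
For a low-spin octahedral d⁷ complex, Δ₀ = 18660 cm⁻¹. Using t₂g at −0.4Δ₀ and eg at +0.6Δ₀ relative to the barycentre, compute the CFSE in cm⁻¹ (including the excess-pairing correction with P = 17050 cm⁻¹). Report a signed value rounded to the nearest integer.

-16538

The d⁷ electrons fill as t₂g⁶ eg¹.
Orbital CFSE = 6(-0.4) + 1(0.6) = -1.8Δ₀ = -1.8 × 18660 = -33588 cm⁻¹.
Relative to high-spin t₂g⁵ eg² (2 paired), the low-spin configuration has 1 additional pair, contributing +1 × 17050 = +17050 cm⁻¹.
Net CFSE = -33588 + 17050 = -16538 cm⁻¹.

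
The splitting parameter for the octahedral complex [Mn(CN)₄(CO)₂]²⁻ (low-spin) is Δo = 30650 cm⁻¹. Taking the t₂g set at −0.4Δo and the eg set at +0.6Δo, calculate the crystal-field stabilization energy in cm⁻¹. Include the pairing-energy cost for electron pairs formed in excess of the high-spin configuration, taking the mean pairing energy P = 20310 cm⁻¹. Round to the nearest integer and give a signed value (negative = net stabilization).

Ligand charges: 4×(-1) from CN⁻ and 2×(+0) from CO sum to -4; with overall charge -2, Mn is +2.
Mn is in group 7, so Mn²⁺ is d⁵ (7 − 2 = 5).
The d⁵ electrons fill as t₂g⁵ eg⁰.
CFSE(orbital) = 5×(-0.4Δo) + 0×(0.6Δo) = -2.0Δo; with Δo = 30650 cm⁻¹ that is -61300 cm⁻¹.
Pairing penalty: 2 pairs vs 0 in the high-spin reference → 2 extra × P = 40620 cm⁻¹.
Net CFSE = -61300 + 40620 = -20680 cm⁻¹.

-20680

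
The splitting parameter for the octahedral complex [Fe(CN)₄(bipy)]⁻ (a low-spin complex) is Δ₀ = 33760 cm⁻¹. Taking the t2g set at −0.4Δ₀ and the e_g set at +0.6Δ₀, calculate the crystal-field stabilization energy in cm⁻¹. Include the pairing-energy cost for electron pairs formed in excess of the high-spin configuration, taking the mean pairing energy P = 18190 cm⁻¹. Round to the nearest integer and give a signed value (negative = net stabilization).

Ligand charges: 4×(-1) from CN⁻ and 1×(+0) from bipy sum to -4; with overall charge -1, Fe is +3.
Fe is in group 8, so Fe³⁺ is d⁵ (8 − 3 = 5).
Electron filling gives t2g^5 e_g^0.
CFSE(orbital) = 5×(-0.4Δ₀) + 0×(0.6Δ₀) = -2.0Δ₀; with Δ₀ = 33760 cm⁻¹ that is -67520 cm⁻¹.
High-spin d⁵ would be t2g^3 e_g^2 with 0 pairs; low-spin has 2, so 2 excess pairs cost +2P = +36380 cm⁻¹.
Overall CFSE = -67520 + 36380 = -31140 cm⁻¹.

-31140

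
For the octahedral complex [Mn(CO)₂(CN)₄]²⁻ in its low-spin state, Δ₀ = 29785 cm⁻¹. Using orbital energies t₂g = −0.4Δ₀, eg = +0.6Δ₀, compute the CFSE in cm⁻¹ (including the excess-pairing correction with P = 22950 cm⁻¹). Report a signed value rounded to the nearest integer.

Ligand charges: 2×(+0) from CO and 4×(-1) from CN⁻ sum to -4; with overall charge -2, Mn is +2.
Mn is in group 7, so Mn²⁺ is d⁵ (7 − 2 = 5).
The d⁵ electrons fill as t₂g⁵ eg⁰.
The orbital stabilization is -2.0Δ₀ = -2.0 × 29785 = -59570 cm⁻¹.
High-spin d⁵ would be t₂g³ eg² with 0 pairs; low-spin has 2, so 2 excess pairs cost +2P = +45900 cm⁻¹.
Overall CFSE = -59570 + 45900 = -13670 cm⁻¹.

-13670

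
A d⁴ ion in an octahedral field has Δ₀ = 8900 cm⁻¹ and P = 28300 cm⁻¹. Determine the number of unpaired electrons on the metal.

4

Since Δ₀ = 8900 cm⁻¹ < P = 28300 cm⁻¹, the complex adopts the high-spin configuration.
Filling d⁴ accordingly: t₂g³ eg¹.
Unpaired electrons: 4.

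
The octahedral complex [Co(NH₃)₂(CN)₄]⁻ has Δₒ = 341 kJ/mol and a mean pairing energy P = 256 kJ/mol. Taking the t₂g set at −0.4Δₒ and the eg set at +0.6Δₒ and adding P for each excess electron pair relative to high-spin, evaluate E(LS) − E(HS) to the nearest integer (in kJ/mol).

Ligand charges: 2×(+0) from NH₃ and 4×(-1) from CN⁻ sum to -4; with overall charge -1, Co is +3.
Co sits in group 9; removing 3 electrons leaves Co³⁺ with 9 − 3 = 6 d electrons.
High-spin: t₂g⁴ eg², CFSE = -0.4Δₒ = -136 kJ/mol.
Low-spin t₂g⁶ eg⁰ gives -2.4Δₒ = -818 kJ/mol, but forming 2 extra pairs costs 2P = 512 kJ/mol, so E(LS) = -818 + 512 = -306 kJ/mol.
The difference is -306 − (-136) = -170 kJ/mol, so low-spin lies lower.

-170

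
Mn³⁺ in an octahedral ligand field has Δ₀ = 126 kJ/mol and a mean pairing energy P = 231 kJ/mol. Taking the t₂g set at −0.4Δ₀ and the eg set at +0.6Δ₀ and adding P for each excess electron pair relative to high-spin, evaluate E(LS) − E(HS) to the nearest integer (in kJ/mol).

105

Mn³⁺: group 7, so d-count = 7 − 3 = 4.
In the high-spin limit (t₂g³ eg¹) the orbital term is -0.6Δ₀ = -76 kJ/mol, with no excess pairing.
Low-spin t₂g⁴ eg⁰ gives -1.6Δ₀ = -202 kJ/mol, but forming 1 extra pair costs 1P = 231 kJ/mol, so E(LS) = -202 + 231 = 29 kJ/mol.
The difference is 29 − (-76) = 105 kJ/mol, so high-spin lies lower.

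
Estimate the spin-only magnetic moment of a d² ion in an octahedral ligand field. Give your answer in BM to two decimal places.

2.83 BM

Configuration: t₂g² eg⁰ → 2 unpaired electrons.
μ(spin-only) = √[2(2+2)] = √8 ≈ 2.83 BM.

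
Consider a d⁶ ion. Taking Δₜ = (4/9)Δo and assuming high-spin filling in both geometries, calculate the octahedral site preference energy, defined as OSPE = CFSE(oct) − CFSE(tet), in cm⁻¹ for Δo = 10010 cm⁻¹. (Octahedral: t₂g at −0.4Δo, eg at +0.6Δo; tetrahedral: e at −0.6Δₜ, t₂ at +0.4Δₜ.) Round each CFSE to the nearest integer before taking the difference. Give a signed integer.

-1335

Octahedral high-spin t₂g⁴ eg²: CFSE = -0.4 × 10010 = -4004 cm⁻¹.
Tetrahedral e³ t₂³ gives -0.6Δₜ = -0.6 × (4/9) × 10010 = -2669 cm⁻¹.
Subtracting, OSPE = -4004 − (-2669) = -1335 cm⁻¹.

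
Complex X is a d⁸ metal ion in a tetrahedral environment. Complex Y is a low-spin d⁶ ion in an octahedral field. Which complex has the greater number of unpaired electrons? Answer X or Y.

X: Tetrahedral fields are weak (Δₜ ≈ 4/9 Δₒ), so electrons fill high-spin; e^4 t2^4 → 2 unpaired.
Y: t2g^6 e_g^0 → 0 unpaired.
So X has more unpaired electrons.

X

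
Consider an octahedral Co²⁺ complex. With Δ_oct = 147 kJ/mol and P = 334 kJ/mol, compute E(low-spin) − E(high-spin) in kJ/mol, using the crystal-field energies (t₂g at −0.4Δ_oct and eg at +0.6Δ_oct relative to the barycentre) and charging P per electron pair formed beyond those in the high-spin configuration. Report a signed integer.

187

Group 9 minus oxidation state +2 gives a d⁷ configuration for Co²⁺.
High-spin: t₂g⁵ eg², CFSE = -0.8Δ_oct = -118 kJ/mol.
For low-spin the configuration is t₂g⁶ eg¹: orbital energy -1.8 × 147 = -265 kJ/mol, and 1 additional pair relative to high-spin adds 334 kJ/mol, giving 69 kJ/mol.
Thus E(LS) − E(HS) = 187 kJ/mol.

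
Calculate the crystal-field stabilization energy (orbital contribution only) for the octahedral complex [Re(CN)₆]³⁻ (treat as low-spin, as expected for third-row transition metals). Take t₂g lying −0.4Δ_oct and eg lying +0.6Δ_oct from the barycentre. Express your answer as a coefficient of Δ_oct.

Each CN⁻ contributes -1; 6 × (-1) = -6. With overall charge -3, Re is in the +3 oxidation state.
Re sits in group 7; removing 3 electrons leaves Re³⁺ with 7 − 3 = 4 d electrons.
Configuration: t₂g⁴ eg⁰.
CFSE = 4(-0.4Δ_oct) + 0(0.6Δ_oct) = -1.6Δ_oct + 0.0Δ_oct = -1.6Δ_oct.

-1.6 Δ_oct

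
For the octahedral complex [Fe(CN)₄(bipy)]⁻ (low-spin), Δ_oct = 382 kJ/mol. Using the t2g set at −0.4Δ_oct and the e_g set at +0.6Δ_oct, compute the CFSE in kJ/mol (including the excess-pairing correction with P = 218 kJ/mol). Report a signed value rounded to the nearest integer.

-328

Ligand charges: 4×(-1) from CN⁻ and 1×(+0) from bipy sum to -4; with overall charge -1, Fe is +3.
Fe³⁺: group 8, so d-count = 8 − 3 = 5.
Configuration: t2g^5 e_g^0.
CFSE(orbital) = 5×(-0.4Δ_oct) + 0×(0.6Δ_oct) = -2.0Δ_oct; with Δ_oct = 382 kJ/mol that is -764 kJ/mol.
High-spin d⁵ would be t2g^3 e_g^2 with 0 pairs; low-spin has 2, so 2 excess pairs cost +2P = +436 kJ/mol.
Overall CFSE = -764 + 436 = -328 kJ/mol.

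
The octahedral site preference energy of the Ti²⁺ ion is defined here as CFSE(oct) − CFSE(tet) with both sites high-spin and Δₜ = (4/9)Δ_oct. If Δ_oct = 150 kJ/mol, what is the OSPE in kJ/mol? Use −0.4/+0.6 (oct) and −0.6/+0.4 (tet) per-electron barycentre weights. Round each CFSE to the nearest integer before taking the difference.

-40

Group 4 minus oxidation state +2 gives a d² configuration for Ti²⁺.
In an octahedral site d² (HS) is t₂g² eg⁰, giving CFSE(oct) = -0.8Δ_oct = -120 kJ/mol.
Tetrahedral e² t₂⁰ gives -1.2Δₜ = -1.2 × (4/9) × 150 = -80 kJ/mol.
OSPE = CFSE(oct) − CFSE(tet) = -120 − (-80) = -40 kJ/mol.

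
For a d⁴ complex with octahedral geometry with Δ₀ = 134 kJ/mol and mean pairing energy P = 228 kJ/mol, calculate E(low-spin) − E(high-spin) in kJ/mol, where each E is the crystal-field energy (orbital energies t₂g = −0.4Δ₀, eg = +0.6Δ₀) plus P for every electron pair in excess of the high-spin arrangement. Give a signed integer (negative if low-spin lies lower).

High-spin: t₂g³ eg¹, CFSE = -0.6Δ₀ = -80 kJ/mol.
Low-spin t₂g⁴ eg⁰ gives -1.6Δ₀ = -214 kJ/mol, but forming 1 extra pair costs 1P = 228 kJ/mol, so E(LS) = -214 + 228 = 14 kJ/mol.
E(LS) − E(HS) = 14 − (-80) = 94 kJ/mol.

94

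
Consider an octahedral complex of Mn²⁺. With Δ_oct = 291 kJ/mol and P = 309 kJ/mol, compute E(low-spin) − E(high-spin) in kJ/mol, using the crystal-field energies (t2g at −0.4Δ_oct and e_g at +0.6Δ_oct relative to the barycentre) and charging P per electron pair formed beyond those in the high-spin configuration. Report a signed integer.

Mn sits in group 7; removing 2 electrons leaves Mn²⁺ with 7 − 2 = 5 d electrons.
High-spin d⁵ fills as t2g^3 e_g^2 with CFSE 3(−0.4) + 2(+0.6) = 0.0Δ_oct = 0 kJ/mol.
For low-spin the configuration is t2g^5 e_g^0: orbital energy -2.0 × 291 = -582 kJ/mol, and 2 additional pairs relative to high-spin add 618 kJ/mol, giving 36 kJ/mol.
E(LS) − E(HS) = 36 − (0) = 36 kJ/mol.

36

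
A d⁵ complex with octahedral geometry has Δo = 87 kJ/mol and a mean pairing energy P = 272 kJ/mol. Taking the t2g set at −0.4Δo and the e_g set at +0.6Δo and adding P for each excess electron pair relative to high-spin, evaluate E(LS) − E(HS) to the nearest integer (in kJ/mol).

370

High-spin d⁵ fills as t2g^3 e_g^2 with CFSE 3(−0.4) + 2(+0.6) = 0.0Δo = 0 kJ/mol.
Low-spin t2g^5 e_g^0 gives -2.0Δo = -174 kJ/mol, but forming 2 extra pairs costs 2P = 544 kJ/mol, so E(LS) = -174 + 544 = 370 kJ/mol.
E(LS) − E(HS) = 370 − (0) = 370 kJ/mol.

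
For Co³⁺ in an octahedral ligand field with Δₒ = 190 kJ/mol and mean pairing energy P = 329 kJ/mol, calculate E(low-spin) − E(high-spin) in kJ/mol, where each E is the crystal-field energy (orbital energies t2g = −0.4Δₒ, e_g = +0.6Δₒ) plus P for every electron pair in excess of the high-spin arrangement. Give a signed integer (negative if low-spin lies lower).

278

Co³⁺: group 9, so d-count = 9 − 3 = 6.
High-spin: t2g^4 e_g^2, CFSE = -0.4Δₒ = -76 kJ/mol.
For low-spin the configuration is t2g^6 e_g^0: orbital energy -2.4 × 190 = -456 kJ/mol, and 2 additional pairs relative to high-spin add 658 kJ/mol, giving 202 kJ/mol.
Thus E(LS) − E(HS) = 278 kJ/mol.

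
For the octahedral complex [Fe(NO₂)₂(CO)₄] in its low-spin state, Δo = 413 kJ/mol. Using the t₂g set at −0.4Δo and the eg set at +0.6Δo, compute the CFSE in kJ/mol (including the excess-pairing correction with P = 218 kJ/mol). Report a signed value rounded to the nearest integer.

Ligand charges: 2×(-1) from NO₂⁻ and 4×(+0) from CO sum to -2; with overall charge +0, Fe is +2.
Group 8 minus oxidation state +2 gives a d⁶ configuration for Fe²⁺.
Electron filling gives t₂g⁶ eg⁰.
The orbital stabilization is -2.4Δo = -2.4 × 413 = -991 kJ/mol.
High-spin d⁶ would be t₂g⁴ eg² with 1 pair; low-spin has 3, so 2 excess pairs cost +2P = +436 kJ/mol.
Overall CFSE = -991 + 436 = -555 kJ/mol.

-555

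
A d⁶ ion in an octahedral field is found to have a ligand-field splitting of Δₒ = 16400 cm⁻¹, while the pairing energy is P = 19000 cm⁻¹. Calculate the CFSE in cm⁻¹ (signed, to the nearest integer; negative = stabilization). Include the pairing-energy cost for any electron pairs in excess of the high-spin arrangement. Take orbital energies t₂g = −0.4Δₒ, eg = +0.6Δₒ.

Here Δₒ < P (16400 < 19000), so the high-spin state is favoured.
That gives t₂g⁴ eg².
Orbital CFSE = -0.4Δₒ = -0.4 × 16400 = -6560 cm⁻¹.
High-spin has no excess pairs, so no pairing correction applies.

-6560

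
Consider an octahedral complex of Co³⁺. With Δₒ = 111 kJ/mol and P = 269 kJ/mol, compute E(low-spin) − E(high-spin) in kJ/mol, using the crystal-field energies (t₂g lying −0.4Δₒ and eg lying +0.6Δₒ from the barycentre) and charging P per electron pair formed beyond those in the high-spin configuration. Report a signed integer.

316

Co³⁺: group 9, so d-count = 9 − 3 = 6.
High-spin: t₂g⁴ eg², CFSE = -0.4Δₒ = -44 kJ/mol.
For low-spin the configuration is t₂g⁶ eg⁰: orbital energy -2.4 × 111 = -266 kJ/mol, and 2 additional pairs relative to high-spin add 538 kJ/mol, giving 272 kJ/mol.
The difference is 272 − (-44) = 316 kJ/mol, so high-spin lies lower.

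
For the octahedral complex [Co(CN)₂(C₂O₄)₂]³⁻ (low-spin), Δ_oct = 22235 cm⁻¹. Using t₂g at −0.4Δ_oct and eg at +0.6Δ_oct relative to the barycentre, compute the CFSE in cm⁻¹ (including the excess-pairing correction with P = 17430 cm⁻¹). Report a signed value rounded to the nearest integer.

-18504

Ligand charges: 2×(-1) from CN⁻ and 2×(-2) from C₂O₄²⁻ sum to -6; with overall charge -3, Co is +3.
Co is in group 9, so Co³⁺ is d⁶ (9 − 3 = 6).
The d⁶ electrons fill as t₂g⁶ eg⁰.
CFSE(orbital) = 6×(-0.4Δ_oct) + 0×(0.6Δ_oct) = -2.4Δ_oct; with Δ_oct = 22235 cm⁻¹ that is -53364 cm⁻¹.
Pairing penalty: 3 pairs vs 1 in the high-spin reference → 2 extra × P = 34860 cm⁻¹.
Net CFSE = -53364 + 34860 = -18504 cm⁻¹.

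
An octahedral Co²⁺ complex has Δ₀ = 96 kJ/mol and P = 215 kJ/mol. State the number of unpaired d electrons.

3

Group 9 minus oxidation state +2 gives a d⁷ configuration for Co²⁺.
Since Δ₀ = 96 kJ/mol < P = 215 kJ/mol, the complex adopts the high-spin configuration.
Configuration: t₂g⁵ eg².
Unpaired electrons: 3.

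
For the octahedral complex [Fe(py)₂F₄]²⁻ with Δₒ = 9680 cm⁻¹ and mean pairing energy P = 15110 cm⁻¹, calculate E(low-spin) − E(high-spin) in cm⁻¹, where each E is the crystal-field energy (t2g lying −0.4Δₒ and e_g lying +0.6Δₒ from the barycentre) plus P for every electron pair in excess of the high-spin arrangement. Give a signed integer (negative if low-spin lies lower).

Ligand charges: 2×(+0) from py and 4×(-1) from F⁻ sum to -4; with overall charge -2, Fe is +2.
Fe²⁺: group 8, so d-count = 8 − 2 = 6.
In the high-spin limit (t2g^4 e_g^2) the orbital term is -0.4Δₒ = -3872 cm⁻¹, with no excess pairing.
Low-spin t2g^6 e_g^0 gives -2.4Δₒ = -23232 cm⁻¹, but forming 2 extra pairs costs 2P = 30220 cm⁻¹, so E(LS) = -23232 + 30220 = 6988 cm⁻¹.
E(LS) − E(HS) = 6988 − (-3872) = 10860 cm⁻¹.

10860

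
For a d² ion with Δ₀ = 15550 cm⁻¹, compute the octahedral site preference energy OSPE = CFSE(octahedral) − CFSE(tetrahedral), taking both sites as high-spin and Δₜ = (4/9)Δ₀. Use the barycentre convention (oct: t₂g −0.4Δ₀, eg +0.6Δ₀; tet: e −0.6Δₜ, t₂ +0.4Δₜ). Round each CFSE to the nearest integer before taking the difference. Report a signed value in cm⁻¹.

Octahedral (high-spin): t₂g² eg⁰, CFSE = 2(−0.4) + 0(+0.6) = -0.8Δ₀ = -0.8 × 15550 = -12440 cm⁻¹.
Tetrahedral: e² t₂⁰, CFSE = 2(−0.6) + 0(+0.4) = -1.2Δₜ = -1.2 × (4/9) × 15550 = -8293 cm⁻¹.
Subtracting, OSPE = -12440 − (-8293) = -4147 cm⁻¹.

-4147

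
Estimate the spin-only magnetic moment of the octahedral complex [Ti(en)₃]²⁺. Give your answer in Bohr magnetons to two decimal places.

en is neutral, so the +2 overall charge sits on Ti: oxidation state +2.
Ti is in group 4, so Ti²⁺ is d² (4 − 2 = 2).
Configuration: t2g^2 e_g^0 → 2 unpaired electrons.
μ(spin-only) = √[2(2+2)] = √8 ≈ 2.83 Bohr magnetons.

2.83 Bohr magnetons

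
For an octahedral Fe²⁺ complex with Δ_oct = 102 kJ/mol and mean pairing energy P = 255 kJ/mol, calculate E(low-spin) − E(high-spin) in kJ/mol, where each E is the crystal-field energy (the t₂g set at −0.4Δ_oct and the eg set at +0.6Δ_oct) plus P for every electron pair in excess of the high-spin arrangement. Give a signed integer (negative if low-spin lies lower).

Fe²⁺: group 8, so d-count = 8 − 2 = 6.
In the high-spin limit (t₂g⁴ eg²) the orbital term is -0.4Δ_oct = -41 kJ/mol, with no excess pairing.
Low-spin: t₂g⁶ eg⁰, orbital CFSE = -2.4Δ_oct = -245 kJ/mol; plus 2 excess pairs × P = +510 kJ/mol; total 265 kJ/mol.
The difference is 265 − (-41) = 306 kJ/mol, so high-spin lies lower.

306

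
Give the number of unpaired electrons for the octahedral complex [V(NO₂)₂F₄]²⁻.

Ligand charges: 2×(-1) from NO₂⁻ and 4×(-1) from F⁻ sum to -6; with overall charge -2, V is +4.
V sits in group 5; removing 4 electrons leaves V⁴⁺ with 5 − 4 = 1 d electrons.
Configuration: t₂g¹ eg⁰, giving 1 unpaired electron.

1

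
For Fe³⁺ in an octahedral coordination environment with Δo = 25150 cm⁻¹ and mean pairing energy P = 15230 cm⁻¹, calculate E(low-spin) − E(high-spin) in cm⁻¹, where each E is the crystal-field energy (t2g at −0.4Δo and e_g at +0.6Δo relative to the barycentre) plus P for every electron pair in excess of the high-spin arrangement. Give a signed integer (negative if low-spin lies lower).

-19840

Fe sits in group 8; removing 3 electrons leaves Fe³⁺ with 8 − 3 = 5 d electrons.
High-spin d⁵ fills as t2g^3 e_g^2 with CFSE 3(−0.4) + 2(+0.6) = 0.0Δo = 0 cm⁻¹.
Low-spin t2g^5 e_g^0 gives -2.0Δo = -50300 cm⁻¹, but forming 2 extra pairs costs 2P = 30460 cm⁻¹, so E(LS) = -50300 + 30460 = -19840 cm⁻¹.
E(LS) − E(HS) = -19840 − (0) = -19840 cm⁻¹.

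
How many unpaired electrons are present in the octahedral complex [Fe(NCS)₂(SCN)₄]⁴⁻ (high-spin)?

Ligand charges: 2×(-1) from NCS⁻ and 4×(-1) from SCN⁻ sum to -6; with overall charge -4, Fe is +2.
Group 8 minus oxidation state +2 gives a d⁶ configuration for Fe²⁺.
Configuration: t₂g⁴ eg², giving 4 unpaired electrons.

4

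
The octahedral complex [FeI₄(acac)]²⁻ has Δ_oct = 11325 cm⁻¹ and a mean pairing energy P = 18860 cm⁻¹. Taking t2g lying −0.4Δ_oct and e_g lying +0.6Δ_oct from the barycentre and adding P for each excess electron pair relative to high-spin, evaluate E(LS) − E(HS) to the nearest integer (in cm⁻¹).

Ligand charges: 4×(-1) from I⁻ and 1×(-1) from acac⁻ sum to -5; with overall charge -2, Fe is +3.
Group 8 minus oxidation state +3 gives a d⁵ configuration for Fe³⁺.
High-spin d⁵ fills as t2g^3 e_g^2 with CFSE 3(−0.4) + 2(+0.6) = 0.0Δ_oct = 0 cm⁻¹.
For low-spin the configuration is t2g^5 e_g^0: orbital energy -2.0 × 11325 = -22650 cm⁻¹, and 2 additional pairs relative to high-spin add 37720 cm⁻¹, giving 15070 cm⁻¹.
The difference is 15070 − (0) = 15070 cm⁻¹, so high-spin lies lower.

15070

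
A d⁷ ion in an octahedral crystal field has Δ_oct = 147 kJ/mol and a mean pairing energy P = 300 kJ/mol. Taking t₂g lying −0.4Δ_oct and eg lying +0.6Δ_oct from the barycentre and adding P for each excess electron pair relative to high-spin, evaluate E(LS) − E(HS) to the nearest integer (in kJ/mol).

High-spin d⁷ fills as t₂g⁵ eg² with CFSE 5(−0.4) + 2(+0.6) = -0.8Δ_oct = -118 kJ/mol.
Low-spin: t₂g⁶ eg¹, orbital CFSE = -1.8Δ_oct = -265 kJ/mol; plus 1 excess pair × P = +300 kJ/mol; total 35 kJ/mol.
E(LS) − E(HS) = 35 − (-118) = 153 kJ/mol.

153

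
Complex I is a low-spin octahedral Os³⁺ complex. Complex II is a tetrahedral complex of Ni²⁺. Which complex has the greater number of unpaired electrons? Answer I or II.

I: Os sits in group 8; removing 3 electrons leaves Os³⁺ with 8 − 3 = 5 d electrons; t2g^5 e_g^0 → 1 unpaired.
II: Group 10 minus oxidation state +2 gives a d⁸ configuration for Ni²⁺; With tetrahedral geometry the complex is necessarily high-spin; e⁴ t₂⁴ → 2 unpaired.
So II has more unpaired electrons.

II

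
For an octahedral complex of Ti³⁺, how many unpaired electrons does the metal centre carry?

1

Group 4 minus oxidation state +3 gives a d¹ configuration for Ti³⁺.
Configuration: t₂g¹ eg⁰, giving 1 unpaired electron.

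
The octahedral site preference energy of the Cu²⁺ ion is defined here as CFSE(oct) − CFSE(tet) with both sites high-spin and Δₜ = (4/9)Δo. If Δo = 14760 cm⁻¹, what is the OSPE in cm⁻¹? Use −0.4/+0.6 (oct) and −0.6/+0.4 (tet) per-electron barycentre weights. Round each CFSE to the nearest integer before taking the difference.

-6232

Cu is in group 11, so Cu²⁺ is d⁹ (11 − 2 = 9).
Octahedral high-spin t2g^6 e_g^3: CFSE = -0.6 × 14760 = -8856 cm⁻¹.
Tetrahedral e^4 t2^5 gives -0.4Δₜ = -0.4 × (4/9) × 14760 = -2624 cm⁻¹.
OSPE = -8856 − (-2624) = -6232 cm⁻¹.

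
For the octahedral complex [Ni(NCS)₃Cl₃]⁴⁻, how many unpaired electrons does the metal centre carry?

Ligand charges: 3×(-1) from NCS⁻ and 3×(-1) from Cl⁻ sum to -6; with overall charge -4, Ni is +2.
Group 10 minus oxidation state +2 gives a d⁸ configuration for Ni²⁺.
Configuration: t₂g⁶ eg², giving 2 unpaired electrons.

2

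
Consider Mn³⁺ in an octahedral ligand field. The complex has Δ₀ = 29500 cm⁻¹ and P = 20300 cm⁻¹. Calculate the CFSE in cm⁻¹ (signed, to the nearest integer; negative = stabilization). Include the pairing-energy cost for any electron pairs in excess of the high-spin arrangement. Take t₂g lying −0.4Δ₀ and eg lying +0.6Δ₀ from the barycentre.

-26900

Group 7 minus oxidation state +3 gives a d⁴ configuration for Mn³⁺.
With Δ₀ > P the complex is low-spin.
That gives t₂g⁴ eg⁰.
Orbital CFSE = -1.6Δ₀ = -1.6 × 29500 = -47200 cm⁻¹.
Excess pairs vs high-spin: 1 − 0 = 1; pairing cost = +20300 cm⁻¹.
Net CFSE = -47200 + 20300 = -26900 cm⁻¹.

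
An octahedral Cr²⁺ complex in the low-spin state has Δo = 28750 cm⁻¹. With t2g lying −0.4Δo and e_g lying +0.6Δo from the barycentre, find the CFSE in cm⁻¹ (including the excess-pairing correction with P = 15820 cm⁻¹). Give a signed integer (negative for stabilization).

-30180

Cr sits in group 6; removing 2 electrons leaves Cr²⁺ with 6 − 2 = 4 d electrons.
Electron filling gives t2g^4 e_g^0.
The orbital stabilization is -1.6Δo = -1.6 × 28750 = -46000 cm⁻¹.
Pairing penalty: 1 pair vs 0 in the high-spin reference → 1 extra × P = 15820 cm⁻¹.
Combining: -46000 + 15820 = -30180 cm⁻¹.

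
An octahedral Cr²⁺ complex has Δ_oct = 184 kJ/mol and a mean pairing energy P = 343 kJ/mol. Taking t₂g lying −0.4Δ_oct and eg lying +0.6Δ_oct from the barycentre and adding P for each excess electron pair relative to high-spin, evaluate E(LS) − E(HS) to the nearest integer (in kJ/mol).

159

Cr²⁺: group 6, so d-count = 6 − 2 = 4.
In the high-spin limit (t₂g³ eg¹) the orbital term is -0.6Δ_oct = -110 kJ/mol, with no excess pairing.
Low-spin t₂g⁴ eg⁰ gives -1.6Δ_oct = -294 kJ/mol, but forming 1 extra pair costs 1P = 343 kJ/mol, so E(LS) = -294 + 343 = 49 kJ/mol.
Thus E(LS) − E(HS) = 159 kJ/mol.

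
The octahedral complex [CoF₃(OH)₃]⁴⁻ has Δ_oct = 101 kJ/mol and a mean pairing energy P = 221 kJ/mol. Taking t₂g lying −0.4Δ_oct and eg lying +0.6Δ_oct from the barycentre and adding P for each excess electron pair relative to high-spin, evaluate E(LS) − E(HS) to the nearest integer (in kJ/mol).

120

Ligand charges: 3×(-1) from F⁻ and 3×(-1) from OH⁻ sum to -6; with overall charge -4, Co is +2.
Co sits in group 9; removing 2 electrons leaves Co²⁺ with 9 − 2 = 7 d electrons.
High-spin d⁷ fills as t₂g⁵ eg² with CFSE 5(−0.4) + 2(+0.6) = -0.8Δ_oct = -81 kJ/mol.
Low-spin: t₂g⁶ eg¹, orbital CFSE = -1.8Δ_oct = -182 kJ/mol; plus 1 excess pair × P = +221 kJ/mol; total 39 kJ/mol.
The difference is 39 − (-81) = 120 kJ/mol, so high-spin lies lower.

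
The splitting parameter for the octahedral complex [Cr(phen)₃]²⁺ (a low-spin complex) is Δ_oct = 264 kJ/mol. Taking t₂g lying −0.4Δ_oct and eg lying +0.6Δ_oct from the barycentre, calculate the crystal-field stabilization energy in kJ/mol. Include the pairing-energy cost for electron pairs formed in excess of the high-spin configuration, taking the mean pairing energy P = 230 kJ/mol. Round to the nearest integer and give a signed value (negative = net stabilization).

-192

phen is neutral, so the +2 overall charge sits on Cr: oxidation state +2.
Cr is in group 6, so Cr²⁺ is d⁴ (6 − 2 = 4).
The d⁴ electrons fill as t₂g⁴ eg⁰.
The orbital stabilization is -1.6Δ_oct = -1.6 × 264 = -422 kJ/mol.
Relative to high-spin t₂g³ eg¹ (0 paired), the low-spin configuration has 1 additional pair, contributing +1 × 230 = +230 kJ/mol.
Overall CFSE = -422 + 230 = -192 kJ/mol.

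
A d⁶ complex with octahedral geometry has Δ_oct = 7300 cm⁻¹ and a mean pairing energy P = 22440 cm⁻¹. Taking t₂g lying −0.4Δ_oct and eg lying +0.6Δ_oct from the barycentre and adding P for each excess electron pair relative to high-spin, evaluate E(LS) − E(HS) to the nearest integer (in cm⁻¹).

30280

High-spin: t₂g⁴ eg², CFSE = -0.4Δ_oct = -2920 cm⁻¹.
Low-spin: t₂g⁶ eg⁰, orbital CFSE = -2.4Δ_oct = -17520 cm⁻¹; plus 2 excess pairs × P = +44880 cm⁻¹; total 27360 cm⁻¹.
Thus E(LS) − E(HS) = 30280 cm⁻¹.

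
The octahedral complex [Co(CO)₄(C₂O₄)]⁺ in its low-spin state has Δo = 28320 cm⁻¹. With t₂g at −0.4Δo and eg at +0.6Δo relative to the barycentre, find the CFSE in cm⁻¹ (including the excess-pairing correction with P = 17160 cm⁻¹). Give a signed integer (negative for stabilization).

-33648

Ligand charges: 4×(+0) from CO and 1×(-2) from C₂O₄²⁻ sum to -2; with overall charge +1, Co is +3.
Group 9 minus oxidation state +3 gives a d⁶ configuration for Co³⁺.
Electron filling gives t₂g⁶ eg⁰.
CFSE(orbital) = 6×(-0.4Δo) + 0×(0.6Δo) = -2.4Δo; with Δo = 28320 cm⁻¹ that is -67968 cm⁻¹.
Pairing penalty: 3 pairs vs 1 in the high-spin reference → 2 extra × P = 34320 cm⁻¹.
Net CFSE = -67968 + 34320 = -33648 cm⁻¹.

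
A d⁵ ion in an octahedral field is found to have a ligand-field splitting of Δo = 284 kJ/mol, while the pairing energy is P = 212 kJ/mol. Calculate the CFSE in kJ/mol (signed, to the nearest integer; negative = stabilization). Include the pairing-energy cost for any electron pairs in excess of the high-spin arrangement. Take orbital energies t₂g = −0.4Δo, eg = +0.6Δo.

-144

Since Δo = 284 kJ/mol > P = 212 kJ/mol, the complex adopts the low-spin configuration.
Filling d⁵ accordingly: t₂g⁵ eg⁰.
Orbital CFSE = -2.0Δo = -2.0 × 284 = -568 kJ/mol.
Excess pairs vs high-spin: 2 − 0 = 2; pairing cost = +424 kJ/mol.
Net CFSE = -568 + 424 = -144 kJ/mol.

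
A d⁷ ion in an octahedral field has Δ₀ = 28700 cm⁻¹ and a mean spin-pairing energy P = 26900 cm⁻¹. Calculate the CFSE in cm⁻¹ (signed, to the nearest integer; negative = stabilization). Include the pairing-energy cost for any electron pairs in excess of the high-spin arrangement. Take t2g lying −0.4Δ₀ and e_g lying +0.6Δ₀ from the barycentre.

-24760

Δ₀ > P, so pairing is preferred: the ground state is low-spin.
Configuration: t2g^6 e_g^1.
Orbital CFSE = -1.8Δ₀ = -1.8 × 28700 = -51660 cm⁻¹.
Excess pairs vs high-spin: 3 − 2 = 1; pairing cost = +26900 cm⁻¹.
Net CFSE = -51660 + 26900 = -24760 cm⁻¹.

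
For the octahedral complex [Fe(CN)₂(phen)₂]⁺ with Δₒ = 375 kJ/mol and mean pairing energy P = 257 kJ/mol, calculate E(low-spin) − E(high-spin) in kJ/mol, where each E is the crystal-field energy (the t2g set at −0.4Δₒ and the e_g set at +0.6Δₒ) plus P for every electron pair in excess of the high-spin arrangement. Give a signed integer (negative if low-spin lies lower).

-236

Ligand charges: 2×(-1) from CN⁻ and 2×(+0) from phen sum to -2; with overall charge +1, Fe is +3.
Fe³⁺: group 8, so d-count = 8 − 3 = 5.
High-spin: t2g^3 e_g^2, CFSE = 0.0Δₒ = 0 kJ/mol.
Low-spin t2g^5 e_g^0 gives -2.0Δₒ = -750 kJ/mol, but forming 2 extra pairs costs 2P = 514 kJ/mol, so E(LS) = -750 + 514 = -236 kJ/mol.
E(LS) − E(HS) = -236 − (0) = -236 kJ/mol.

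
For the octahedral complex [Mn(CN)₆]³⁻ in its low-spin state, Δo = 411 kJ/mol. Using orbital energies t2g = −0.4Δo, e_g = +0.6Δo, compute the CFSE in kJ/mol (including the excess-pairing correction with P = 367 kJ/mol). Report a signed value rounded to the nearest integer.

Each CN⁻ contributes -1; 6 × (-1) = -6. With overall charge -3, Mn is in the +3 oxidation state.
Mn sits in group 7; removing 3 electrons leaves Mn³⁺ with 7 − 3 = 4 d electrons.
Electron filling gives t2g^4 e_g^0.
CFSE(orbital) = 4×(-0.4Δo) + 0×(0.6Δo) = -1.6Δo; with Δo = 411 kJ/mol that is -658 kJ/mol.
High-spin d⁴ would be t2g^3 e_g^1 with 0 pairs; low-spin has 1, so 1 excess pair costs +1P = +367 kJ/mol.
Net CFSE = -658 + 367 = -291 kJ/mol.

-291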